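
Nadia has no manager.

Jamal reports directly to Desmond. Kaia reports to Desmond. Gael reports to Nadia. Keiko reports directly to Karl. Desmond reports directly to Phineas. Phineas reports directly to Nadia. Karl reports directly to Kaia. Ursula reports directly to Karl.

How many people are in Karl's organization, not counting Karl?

2

Karl directly manages Ursula, Keiko. Ursula has no reports. Keiko has no reports. So Karl's organization is 2 direct reports plus everyone under them: 1 + 1 = 2.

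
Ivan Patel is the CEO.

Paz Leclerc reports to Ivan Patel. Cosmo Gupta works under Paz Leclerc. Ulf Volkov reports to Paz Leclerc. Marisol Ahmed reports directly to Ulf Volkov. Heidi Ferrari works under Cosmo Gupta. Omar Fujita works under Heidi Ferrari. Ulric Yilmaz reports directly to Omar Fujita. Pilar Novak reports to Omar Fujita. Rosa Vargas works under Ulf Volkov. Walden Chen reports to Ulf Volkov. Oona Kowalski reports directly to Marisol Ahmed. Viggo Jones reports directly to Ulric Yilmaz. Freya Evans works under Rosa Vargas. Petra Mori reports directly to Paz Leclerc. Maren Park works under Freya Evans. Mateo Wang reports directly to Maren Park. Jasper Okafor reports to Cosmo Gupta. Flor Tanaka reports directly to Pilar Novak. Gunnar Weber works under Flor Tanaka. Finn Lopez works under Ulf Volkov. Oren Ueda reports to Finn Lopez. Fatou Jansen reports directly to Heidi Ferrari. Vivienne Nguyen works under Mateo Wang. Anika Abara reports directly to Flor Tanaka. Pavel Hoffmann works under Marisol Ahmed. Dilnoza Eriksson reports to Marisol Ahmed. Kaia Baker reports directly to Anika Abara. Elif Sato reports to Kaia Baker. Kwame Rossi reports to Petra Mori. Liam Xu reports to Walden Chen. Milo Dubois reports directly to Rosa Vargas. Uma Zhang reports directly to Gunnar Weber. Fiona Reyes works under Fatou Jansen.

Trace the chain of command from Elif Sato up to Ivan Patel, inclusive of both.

Elif Sato -> Kaia Baker -> Anika Abara -> Flor Tanaka -> Pilar Novak -> Omar Fujita -> Heidi Ferrari -> Cosmo Gupta -> Paz Leclerc -> Ivan Patel

Elif Sato reports to Kaia Baker. Kaia Baker reports to Anika Abara. Anika Abara reports to Flor Tanaka. Flor Tanaka reports to Pilar Novak. Pilar Novak reports to Omar Fujita. Omar Fujita reports to Heidi Ferrari. Heidi Ferrari reports to Cosmo Gupta. Cosmo Gupta reports to Paz Leclerc. Paz Leclerc reports to Ivan Patel. Ivan Patel is at the top.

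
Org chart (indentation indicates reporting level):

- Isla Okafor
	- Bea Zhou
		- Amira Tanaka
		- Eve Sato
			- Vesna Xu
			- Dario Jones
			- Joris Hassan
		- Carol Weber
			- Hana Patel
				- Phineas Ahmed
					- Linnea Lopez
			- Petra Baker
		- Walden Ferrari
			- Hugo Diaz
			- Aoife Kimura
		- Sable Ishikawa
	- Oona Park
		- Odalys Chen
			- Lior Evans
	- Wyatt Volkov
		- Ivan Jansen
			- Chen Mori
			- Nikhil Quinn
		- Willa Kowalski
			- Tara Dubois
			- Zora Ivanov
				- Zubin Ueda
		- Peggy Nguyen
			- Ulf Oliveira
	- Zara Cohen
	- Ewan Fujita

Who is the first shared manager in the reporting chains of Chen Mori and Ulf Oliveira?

Wyatt Volkov

Chen Mori's chain of managers is Ivan Jansen, Wyatt Volkov, Isla Okafor. Ulf Oliveira's chain of managers is Peggy Nguyen, Wyatt Volkov, Isla Okafor. The first manager that appears in both chains is Wyatt Volkov.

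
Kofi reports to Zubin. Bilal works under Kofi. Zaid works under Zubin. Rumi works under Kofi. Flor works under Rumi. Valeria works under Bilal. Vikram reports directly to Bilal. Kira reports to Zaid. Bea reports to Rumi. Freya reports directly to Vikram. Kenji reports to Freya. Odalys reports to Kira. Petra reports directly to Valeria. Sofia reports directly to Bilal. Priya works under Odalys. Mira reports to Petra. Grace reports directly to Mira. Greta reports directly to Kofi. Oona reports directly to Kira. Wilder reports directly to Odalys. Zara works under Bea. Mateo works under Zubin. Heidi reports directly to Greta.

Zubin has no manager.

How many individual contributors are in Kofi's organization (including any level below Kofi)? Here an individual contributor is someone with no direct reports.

The people in Kofi's organization with no one reporting to them are Heidi, Zara, Flor, Sofia, Kenji, Grace. That is 6.

6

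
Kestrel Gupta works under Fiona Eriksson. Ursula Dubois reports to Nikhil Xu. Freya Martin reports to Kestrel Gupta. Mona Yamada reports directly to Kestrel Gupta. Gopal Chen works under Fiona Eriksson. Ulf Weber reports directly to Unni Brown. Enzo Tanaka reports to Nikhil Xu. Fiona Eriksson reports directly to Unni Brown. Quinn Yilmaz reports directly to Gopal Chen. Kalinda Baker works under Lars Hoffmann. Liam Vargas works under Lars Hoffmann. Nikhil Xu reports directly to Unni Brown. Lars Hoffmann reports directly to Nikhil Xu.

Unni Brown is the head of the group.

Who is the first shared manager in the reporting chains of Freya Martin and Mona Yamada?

Freya Martin's chain of managers is Kestrel Gupta, Fiona Eriksson, Unni Brown. Mona Yamada's chain of managers is Kestrel Gupta, Fiona Eriksson, Unni Brown. The first manager that appears in both chains is Kestrel Gupta.

Kestrel Gupta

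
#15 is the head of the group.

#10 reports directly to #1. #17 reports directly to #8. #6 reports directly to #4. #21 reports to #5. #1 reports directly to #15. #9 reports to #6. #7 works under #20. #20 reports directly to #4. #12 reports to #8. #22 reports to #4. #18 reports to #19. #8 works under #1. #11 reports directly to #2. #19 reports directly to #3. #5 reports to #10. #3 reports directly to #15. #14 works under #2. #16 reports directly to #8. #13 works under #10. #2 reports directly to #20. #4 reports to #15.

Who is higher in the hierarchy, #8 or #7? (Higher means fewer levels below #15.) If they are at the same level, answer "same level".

#8

#8 is 2 levels below #15; #7 is 3. #8 is higher.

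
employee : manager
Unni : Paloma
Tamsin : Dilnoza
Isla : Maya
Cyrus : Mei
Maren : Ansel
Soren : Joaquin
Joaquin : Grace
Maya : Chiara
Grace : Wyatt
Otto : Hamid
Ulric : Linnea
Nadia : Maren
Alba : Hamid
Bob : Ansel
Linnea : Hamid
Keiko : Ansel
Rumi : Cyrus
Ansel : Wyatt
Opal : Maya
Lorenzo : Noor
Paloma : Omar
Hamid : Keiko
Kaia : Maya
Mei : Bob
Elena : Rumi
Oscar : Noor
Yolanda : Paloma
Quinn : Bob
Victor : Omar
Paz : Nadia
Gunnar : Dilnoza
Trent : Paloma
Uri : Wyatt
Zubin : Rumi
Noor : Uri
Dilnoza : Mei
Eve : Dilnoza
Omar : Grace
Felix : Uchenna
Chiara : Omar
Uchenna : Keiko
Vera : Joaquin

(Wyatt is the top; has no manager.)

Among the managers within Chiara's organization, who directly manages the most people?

Direct-report counts within Chiara's organization: Chiara has 1; Maya has 3. The largest is 3, held by Maya.

Maya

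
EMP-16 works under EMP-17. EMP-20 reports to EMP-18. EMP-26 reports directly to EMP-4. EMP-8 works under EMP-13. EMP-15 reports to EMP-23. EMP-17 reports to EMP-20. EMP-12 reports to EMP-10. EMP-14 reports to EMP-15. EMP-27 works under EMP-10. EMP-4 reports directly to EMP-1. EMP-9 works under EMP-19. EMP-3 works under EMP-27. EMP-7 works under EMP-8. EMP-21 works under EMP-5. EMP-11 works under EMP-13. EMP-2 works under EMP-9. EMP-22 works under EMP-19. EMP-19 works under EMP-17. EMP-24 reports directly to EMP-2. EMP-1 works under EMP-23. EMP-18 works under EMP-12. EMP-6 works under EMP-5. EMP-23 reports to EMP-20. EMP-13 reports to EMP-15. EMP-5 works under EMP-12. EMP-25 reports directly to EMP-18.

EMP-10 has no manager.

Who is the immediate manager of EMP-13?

EMP-13 reports directly to EMP-15.

EMP-15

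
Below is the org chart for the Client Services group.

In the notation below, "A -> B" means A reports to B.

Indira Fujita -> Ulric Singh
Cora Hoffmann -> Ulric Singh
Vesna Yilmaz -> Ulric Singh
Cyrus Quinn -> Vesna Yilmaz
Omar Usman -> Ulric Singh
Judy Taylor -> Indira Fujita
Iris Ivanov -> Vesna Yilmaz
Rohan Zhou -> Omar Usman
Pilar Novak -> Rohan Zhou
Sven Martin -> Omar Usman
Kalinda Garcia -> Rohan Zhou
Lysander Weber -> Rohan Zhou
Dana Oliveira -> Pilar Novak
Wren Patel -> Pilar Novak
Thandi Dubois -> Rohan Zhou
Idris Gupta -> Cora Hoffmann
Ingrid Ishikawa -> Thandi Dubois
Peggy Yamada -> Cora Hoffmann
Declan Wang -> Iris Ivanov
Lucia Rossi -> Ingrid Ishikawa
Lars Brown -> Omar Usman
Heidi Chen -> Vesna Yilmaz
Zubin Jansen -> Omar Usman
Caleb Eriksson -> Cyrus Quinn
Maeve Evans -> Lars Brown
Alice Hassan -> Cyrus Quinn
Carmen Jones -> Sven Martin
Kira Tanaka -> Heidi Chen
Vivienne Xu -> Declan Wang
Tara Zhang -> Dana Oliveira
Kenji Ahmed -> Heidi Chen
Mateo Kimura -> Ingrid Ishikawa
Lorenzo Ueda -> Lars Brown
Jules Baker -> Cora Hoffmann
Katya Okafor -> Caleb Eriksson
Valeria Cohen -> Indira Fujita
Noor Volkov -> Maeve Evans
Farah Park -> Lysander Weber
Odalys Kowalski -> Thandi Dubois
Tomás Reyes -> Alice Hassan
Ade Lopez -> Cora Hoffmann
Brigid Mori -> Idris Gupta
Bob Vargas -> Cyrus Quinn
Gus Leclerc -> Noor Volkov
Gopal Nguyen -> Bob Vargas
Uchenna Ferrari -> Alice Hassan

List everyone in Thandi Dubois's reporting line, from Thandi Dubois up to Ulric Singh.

Thandi Dubois -> Rohan Zhou -> Omar Usman -> Ulric Singh

Thandi Dubois reports to Rohan Zhou. Rohan Zhou reports to Omar Usman. Omar Usman reports to Ulric Singh. Ulric Singh is at the top.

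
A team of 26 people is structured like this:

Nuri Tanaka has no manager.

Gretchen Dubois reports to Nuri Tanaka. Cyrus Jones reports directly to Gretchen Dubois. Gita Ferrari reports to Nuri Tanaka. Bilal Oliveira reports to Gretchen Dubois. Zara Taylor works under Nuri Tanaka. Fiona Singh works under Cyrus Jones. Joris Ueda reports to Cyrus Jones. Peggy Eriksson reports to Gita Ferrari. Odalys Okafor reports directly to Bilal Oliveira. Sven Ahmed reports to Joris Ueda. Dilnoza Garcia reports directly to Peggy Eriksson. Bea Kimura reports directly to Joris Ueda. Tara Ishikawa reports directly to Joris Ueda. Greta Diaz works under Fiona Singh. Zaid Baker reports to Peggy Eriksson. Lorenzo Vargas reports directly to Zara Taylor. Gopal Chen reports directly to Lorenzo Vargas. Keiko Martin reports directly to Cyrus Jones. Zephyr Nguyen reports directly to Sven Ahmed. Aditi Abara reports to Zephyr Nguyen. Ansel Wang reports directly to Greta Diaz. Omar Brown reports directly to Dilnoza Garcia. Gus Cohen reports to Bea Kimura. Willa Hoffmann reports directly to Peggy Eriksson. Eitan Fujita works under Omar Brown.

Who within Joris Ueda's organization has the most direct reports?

Direct-report counts within Joris Ueda's organization: Joris Ueda has 3; Bea Kimura has 1; Sven Ahmed has 1; Zephyr Nguyen has 1. The largest is 3, held by Joris Ueda.

Joris Ueda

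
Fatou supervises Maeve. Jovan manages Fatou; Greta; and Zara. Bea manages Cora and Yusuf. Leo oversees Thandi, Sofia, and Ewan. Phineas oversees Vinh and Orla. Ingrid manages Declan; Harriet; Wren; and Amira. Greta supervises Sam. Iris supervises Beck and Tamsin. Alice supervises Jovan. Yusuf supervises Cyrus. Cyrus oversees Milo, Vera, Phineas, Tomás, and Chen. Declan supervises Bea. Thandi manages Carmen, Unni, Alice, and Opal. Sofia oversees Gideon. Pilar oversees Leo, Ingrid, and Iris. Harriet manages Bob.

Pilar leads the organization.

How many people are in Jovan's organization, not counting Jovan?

Jovan directly manages Greta, Zara, Fatou. Under Greta: Sam (1). Zara has no reports. Under Fatou: Maeve (1). So Jovan's organization is 3 direct reports plus everyone under them: 2 + 1 + 2 = 5.

5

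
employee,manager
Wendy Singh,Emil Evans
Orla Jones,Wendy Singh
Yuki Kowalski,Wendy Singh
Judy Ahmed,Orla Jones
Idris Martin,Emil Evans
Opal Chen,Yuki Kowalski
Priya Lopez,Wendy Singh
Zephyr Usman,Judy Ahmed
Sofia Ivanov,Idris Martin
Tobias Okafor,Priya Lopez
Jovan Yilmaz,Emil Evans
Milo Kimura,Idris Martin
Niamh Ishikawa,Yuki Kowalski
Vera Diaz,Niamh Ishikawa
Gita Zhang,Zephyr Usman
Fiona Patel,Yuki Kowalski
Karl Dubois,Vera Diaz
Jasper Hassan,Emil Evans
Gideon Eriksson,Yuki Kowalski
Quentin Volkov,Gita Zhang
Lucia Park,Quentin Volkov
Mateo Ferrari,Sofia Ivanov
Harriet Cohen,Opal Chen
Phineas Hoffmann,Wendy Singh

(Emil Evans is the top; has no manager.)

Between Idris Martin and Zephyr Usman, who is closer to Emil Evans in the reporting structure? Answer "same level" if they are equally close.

Idris Martin

Idris Martin is 1 level below Emil Evans; Zephyr Usman is 4. Idris Martin is higher.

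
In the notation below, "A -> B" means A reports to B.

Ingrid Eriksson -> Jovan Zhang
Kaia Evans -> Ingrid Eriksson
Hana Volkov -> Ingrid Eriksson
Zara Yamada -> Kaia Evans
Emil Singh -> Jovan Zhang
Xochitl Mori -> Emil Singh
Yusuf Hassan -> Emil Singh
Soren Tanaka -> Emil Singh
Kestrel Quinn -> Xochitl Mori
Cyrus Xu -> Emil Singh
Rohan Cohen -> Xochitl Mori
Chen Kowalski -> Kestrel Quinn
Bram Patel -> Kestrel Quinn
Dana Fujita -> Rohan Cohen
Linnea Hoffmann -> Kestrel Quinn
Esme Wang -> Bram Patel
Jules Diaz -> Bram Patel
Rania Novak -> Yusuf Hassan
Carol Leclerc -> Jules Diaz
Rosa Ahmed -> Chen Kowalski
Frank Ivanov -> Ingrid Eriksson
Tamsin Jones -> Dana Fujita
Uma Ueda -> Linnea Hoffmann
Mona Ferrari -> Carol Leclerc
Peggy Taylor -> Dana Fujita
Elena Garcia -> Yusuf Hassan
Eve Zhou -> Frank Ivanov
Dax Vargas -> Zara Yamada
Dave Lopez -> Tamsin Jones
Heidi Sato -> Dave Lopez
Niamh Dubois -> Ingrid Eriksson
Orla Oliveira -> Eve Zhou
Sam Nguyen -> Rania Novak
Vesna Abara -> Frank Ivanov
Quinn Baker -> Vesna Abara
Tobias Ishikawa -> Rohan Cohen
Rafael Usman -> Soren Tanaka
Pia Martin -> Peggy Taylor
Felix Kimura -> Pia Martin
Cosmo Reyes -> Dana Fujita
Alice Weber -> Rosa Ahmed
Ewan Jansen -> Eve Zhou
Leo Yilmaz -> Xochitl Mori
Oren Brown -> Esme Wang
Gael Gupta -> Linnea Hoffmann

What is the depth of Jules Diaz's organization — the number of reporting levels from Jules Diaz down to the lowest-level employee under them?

2

The longest chain under Jules Diaz runs Jules Diaz → Carol Leclerc → Mona Ferrari, which is 2 levels below Jules Diaz.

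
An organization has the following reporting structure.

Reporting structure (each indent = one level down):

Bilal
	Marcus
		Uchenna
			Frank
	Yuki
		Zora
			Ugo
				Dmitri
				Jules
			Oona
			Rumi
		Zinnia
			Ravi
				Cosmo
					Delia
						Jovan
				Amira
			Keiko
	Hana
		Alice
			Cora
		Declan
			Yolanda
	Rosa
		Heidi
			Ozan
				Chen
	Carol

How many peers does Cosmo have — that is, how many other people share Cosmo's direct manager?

Cosmo reports to Ravi. Ravi's other direct reports are Amira — 1 peer.

1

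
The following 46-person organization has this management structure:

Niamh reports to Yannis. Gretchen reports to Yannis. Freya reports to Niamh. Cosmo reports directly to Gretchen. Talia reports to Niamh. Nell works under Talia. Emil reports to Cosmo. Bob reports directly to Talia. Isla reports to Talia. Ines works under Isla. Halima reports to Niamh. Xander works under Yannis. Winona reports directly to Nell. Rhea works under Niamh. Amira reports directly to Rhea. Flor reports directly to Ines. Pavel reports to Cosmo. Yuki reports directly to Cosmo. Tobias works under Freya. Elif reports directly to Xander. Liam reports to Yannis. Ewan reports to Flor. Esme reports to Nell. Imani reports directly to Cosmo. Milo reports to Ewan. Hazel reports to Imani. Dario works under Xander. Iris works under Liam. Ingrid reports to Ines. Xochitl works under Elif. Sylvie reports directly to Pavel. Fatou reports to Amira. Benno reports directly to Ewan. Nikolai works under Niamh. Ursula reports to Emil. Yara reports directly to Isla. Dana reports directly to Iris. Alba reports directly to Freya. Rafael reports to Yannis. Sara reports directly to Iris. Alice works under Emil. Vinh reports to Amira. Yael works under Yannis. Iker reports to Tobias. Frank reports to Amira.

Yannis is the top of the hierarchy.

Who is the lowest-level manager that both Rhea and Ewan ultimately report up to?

Rhea's chain of managers is Niamh, Yannis. Ewan's chain of managers is Flor, Ines, Isla, Talia, Niamh, Yannis. The first manager that appears in both chains is Niamh.

Niamh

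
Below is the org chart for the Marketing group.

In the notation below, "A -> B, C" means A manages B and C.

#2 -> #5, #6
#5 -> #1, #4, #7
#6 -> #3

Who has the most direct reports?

#5

Direct-report counts: #2 has 2; #6 has 1; #5 has 3. The largest is 3, held by #5.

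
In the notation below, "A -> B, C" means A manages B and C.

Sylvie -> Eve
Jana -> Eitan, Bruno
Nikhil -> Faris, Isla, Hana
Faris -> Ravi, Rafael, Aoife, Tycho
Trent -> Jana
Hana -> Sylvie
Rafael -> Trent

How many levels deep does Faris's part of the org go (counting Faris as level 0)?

The longest chain under Faris runs Faris → Rafael → Trent → Jana → Bruno, which is 4 levels below Faris.

4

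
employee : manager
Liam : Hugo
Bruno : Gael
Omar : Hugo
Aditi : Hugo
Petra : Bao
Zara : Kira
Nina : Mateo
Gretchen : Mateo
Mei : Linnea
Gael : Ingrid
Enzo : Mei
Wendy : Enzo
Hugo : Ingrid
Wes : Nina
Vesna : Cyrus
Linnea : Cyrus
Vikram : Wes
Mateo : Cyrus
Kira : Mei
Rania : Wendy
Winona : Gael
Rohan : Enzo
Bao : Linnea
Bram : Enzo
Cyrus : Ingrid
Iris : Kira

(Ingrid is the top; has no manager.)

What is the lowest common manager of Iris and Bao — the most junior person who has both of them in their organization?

Iris's chain of managers is Kira, Mei, Linnea, Cyrus, Ingrid. Bao's chain of managers is Linnea, Cyrus, Ingrid. The first manager that appears in both chains is Linnea.

Linnea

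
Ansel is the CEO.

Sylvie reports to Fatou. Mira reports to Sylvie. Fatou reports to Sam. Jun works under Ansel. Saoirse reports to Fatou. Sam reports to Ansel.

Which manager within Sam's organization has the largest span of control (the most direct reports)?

Fatou

Direct-report counts within Sam's organization: Sam has 1; Fatou has 2; Sylvie has 1. The largest is 2, held by Fatou.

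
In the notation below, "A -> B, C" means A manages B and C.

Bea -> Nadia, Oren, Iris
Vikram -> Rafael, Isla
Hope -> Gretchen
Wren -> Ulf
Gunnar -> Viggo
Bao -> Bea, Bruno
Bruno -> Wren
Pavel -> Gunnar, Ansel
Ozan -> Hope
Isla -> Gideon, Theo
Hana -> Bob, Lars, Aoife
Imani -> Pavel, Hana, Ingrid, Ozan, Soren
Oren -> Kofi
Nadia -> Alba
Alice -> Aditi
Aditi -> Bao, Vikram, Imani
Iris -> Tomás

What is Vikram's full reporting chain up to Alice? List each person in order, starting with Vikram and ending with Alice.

Vikram -> Aditi -> Alice

Vikram reports to Aditi. Aditi reports to Alice. Alice is at the top.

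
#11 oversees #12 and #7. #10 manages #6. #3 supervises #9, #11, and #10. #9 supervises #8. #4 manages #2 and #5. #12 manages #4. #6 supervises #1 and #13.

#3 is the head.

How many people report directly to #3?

3

#3 directly manages #10, #11, #9. That is 3 direct reports.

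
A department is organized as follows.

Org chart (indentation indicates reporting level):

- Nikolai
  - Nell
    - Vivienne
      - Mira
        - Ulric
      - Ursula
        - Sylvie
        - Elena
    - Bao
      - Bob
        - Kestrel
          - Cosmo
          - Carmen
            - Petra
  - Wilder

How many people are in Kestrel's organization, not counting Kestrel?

3

Kestrel directly manages Cosmo, Carmen. Cosmo has no reports. Under Carmen: Petra (1). So Kestrel's organization is 2 direct reports plus everyone under them: 1 + 2 = 3.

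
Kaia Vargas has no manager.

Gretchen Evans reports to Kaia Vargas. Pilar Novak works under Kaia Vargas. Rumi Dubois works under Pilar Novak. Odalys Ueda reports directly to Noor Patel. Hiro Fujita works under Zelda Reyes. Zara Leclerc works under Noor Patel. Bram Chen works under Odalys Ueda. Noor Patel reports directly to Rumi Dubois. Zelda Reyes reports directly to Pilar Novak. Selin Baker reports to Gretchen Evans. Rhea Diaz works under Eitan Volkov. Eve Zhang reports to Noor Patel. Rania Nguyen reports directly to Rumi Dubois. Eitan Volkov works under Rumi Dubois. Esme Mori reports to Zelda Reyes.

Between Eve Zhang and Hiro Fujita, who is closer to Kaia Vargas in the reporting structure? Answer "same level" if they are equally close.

Eve Zhang is 4 levels below Kaia Vargas; Hiro Fujita is 3. Hiro Fujita is higher.

Hiro Fujita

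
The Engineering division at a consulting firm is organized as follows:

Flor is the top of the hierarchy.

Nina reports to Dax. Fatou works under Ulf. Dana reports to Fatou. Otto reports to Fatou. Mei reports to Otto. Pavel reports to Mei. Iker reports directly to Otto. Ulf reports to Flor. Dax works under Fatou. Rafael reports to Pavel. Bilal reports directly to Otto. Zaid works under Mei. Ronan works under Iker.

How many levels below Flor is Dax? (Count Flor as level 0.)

Chain from Dax up to Flor: Dax → Fatou → Ulf → Flor. That is 3 steps up, so Dax is 3 levels below Flor.

3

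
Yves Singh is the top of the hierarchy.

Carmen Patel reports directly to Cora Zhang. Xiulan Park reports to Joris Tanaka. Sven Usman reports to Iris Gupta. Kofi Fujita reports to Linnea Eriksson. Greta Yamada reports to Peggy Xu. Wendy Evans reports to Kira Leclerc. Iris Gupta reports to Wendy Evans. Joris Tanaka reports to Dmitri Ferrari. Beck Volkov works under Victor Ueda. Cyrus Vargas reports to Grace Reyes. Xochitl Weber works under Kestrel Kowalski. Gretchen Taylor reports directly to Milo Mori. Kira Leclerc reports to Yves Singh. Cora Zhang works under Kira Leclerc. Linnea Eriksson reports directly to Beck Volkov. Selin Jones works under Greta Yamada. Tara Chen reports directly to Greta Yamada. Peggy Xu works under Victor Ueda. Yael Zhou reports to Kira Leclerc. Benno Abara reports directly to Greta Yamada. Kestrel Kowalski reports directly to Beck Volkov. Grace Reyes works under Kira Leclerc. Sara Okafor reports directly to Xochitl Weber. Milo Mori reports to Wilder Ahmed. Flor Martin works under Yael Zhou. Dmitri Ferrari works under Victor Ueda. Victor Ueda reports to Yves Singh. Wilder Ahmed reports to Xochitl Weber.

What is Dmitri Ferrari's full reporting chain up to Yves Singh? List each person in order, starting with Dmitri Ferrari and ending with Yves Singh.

Dmitri Ferrari reports to Victor Ueda. Victor Ueda reports to Yves Singh. Yves Singh is at the top.

Dmitri Ferrari -> Victor Ueda -> Yves Singh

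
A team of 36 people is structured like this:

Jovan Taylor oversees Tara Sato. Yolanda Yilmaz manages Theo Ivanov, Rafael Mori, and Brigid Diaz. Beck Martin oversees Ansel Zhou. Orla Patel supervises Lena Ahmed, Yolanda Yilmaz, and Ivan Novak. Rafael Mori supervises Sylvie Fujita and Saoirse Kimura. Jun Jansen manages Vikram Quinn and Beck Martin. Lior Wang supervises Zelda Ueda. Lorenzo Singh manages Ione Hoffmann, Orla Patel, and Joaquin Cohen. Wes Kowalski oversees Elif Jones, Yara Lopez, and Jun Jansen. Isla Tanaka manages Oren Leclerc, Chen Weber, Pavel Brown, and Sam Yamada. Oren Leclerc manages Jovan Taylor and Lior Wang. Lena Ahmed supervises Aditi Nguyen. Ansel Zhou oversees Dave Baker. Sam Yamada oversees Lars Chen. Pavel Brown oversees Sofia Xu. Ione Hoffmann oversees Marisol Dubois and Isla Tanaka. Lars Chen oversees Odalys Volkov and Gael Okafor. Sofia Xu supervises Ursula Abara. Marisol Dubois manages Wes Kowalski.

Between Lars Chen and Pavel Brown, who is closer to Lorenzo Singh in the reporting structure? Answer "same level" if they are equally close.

Lars Chen is 4 levels below Lorenzo Singh; Pavel Brown is 3. Pavel Brown is higher.

Pavel Brown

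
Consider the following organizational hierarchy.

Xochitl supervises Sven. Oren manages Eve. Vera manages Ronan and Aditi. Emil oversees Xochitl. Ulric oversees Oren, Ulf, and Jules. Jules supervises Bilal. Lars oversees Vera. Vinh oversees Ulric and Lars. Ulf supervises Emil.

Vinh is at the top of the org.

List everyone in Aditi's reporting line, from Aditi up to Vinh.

Aditi -> Vera -> Lars -> Vinh

Aditi reports to Vera. Vera reports to Lars. Lars reports to Vinh. Vinh is at the top.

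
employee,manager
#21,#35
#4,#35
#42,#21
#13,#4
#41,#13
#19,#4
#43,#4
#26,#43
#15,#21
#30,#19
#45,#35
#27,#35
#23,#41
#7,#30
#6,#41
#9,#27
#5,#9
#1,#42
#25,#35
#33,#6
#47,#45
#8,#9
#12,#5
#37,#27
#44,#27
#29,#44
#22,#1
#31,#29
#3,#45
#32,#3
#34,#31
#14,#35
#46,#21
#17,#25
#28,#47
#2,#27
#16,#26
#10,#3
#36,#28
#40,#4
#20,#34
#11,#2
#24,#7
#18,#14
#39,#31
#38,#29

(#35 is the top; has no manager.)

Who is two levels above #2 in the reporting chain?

#2 reports to #27, and #27 reports to #35. So #2's skip-level manager is #35.

#35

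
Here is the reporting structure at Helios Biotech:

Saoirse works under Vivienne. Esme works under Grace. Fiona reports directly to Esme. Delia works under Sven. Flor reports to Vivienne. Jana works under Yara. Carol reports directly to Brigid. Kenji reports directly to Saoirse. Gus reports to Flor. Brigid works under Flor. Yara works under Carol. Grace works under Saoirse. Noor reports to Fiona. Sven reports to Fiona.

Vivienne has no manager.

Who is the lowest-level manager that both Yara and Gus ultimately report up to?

Yara's chain of managers is Carol, Brigid, Flor, Vivienne. Gus's chain of managers is Flor, Vivienne. The first manager that appears in both chains is Flor.

Flor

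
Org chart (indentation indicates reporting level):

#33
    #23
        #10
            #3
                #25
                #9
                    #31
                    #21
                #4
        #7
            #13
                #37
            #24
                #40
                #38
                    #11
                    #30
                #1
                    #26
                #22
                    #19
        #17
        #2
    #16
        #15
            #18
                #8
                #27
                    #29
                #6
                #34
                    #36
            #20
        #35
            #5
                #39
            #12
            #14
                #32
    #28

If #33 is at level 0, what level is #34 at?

Chain from #34 up to #33: #34 → #18 → #15 → #16 → #33. That is 4 steps up, so #34 is 4 levels below #33.

4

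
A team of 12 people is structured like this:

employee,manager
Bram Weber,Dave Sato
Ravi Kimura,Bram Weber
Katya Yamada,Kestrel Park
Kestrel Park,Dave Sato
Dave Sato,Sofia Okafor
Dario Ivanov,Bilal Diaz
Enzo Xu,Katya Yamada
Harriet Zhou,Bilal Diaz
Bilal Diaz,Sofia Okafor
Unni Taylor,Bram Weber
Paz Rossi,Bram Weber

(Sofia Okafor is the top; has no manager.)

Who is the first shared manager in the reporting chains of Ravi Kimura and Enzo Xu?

Dave Sato

Ravi Kimura's chain of managers is Bram Weber, Dave Sato, Sofia Okafor. Enzo Xu's chain of managers is Katya Yamada, Kestrel Park, Dave Sato, Sofia Okafor. The first manager that appears in both chains is Dave Sato.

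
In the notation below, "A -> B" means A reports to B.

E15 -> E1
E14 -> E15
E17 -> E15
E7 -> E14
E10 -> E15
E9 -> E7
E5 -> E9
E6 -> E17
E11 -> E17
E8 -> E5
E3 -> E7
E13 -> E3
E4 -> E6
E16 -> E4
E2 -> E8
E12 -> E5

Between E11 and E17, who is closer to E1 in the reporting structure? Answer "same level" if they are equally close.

E17

E11 is 3 levels below E1; E17 is 2. E17 is higher.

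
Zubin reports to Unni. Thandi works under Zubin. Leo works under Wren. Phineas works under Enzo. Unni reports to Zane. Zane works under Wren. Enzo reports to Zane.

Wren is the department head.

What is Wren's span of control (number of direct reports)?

2

Wren directly manages Zane, Leo. That is 2 direct reports.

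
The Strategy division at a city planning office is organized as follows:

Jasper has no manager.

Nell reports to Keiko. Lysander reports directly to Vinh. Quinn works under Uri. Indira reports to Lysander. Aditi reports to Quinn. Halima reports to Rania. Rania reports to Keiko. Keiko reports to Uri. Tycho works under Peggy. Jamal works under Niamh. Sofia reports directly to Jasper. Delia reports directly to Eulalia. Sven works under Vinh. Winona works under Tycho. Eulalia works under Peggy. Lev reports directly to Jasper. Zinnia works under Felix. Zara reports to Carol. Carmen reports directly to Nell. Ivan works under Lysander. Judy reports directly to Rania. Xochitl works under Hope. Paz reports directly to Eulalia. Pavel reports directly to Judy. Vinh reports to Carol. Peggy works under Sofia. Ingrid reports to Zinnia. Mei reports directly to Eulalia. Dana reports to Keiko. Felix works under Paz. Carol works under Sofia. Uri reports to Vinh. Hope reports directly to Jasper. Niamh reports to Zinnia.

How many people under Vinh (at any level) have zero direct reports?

8

The people in Vinh's organization with no one reporting to them are Indira, Ivan, Sven, Aditi, Dana, Halima, Pavel, Carmen. That is 8.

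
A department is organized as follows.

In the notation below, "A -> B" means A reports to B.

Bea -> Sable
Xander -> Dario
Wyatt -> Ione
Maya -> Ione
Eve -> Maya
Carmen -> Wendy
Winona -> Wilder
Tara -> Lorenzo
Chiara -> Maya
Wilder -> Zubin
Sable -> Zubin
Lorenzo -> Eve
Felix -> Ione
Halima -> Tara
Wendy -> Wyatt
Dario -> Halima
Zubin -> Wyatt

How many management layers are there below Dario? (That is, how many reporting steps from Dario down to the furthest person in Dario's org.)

1

The longest chain under Dario runs Dario → Xander, which is 1 level below Dario.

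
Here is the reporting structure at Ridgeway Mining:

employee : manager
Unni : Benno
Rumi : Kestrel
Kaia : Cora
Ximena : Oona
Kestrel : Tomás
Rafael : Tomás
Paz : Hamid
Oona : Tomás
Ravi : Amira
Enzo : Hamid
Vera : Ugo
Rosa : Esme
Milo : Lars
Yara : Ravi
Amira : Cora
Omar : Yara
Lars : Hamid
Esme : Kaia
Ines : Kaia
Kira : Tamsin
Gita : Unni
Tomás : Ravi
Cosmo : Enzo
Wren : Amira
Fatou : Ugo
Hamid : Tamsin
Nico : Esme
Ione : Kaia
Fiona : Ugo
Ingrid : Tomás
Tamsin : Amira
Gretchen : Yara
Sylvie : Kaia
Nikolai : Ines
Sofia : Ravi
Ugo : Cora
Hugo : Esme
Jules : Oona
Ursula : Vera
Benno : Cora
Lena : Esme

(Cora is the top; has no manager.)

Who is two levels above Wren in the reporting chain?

Cora

Wren reports to Amira, and Amira reports to Cora. So Wren's skip-level manager is Cora.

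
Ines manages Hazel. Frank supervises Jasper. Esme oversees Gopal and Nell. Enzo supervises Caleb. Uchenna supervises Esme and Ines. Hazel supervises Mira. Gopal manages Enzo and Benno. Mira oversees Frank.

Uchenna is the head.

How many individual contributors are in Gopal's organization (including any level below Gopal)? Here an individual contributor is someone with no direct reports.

The people in Gopal's organization with no one reporting to them are Benno, Caleb. That is 2.

2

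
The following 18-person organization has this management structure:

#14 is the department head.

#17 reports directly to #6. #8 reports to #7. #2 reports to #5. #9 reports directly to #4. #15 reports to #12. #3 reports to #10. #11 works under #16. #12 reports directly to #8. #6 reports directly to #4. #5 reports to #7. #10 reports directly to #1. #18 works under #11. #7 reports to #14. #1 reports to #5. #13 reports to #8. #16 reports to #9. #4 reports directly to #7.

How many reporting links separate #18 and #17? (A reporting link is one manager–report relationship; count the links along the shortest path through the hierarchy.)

6

#18 is 4 levels below #4, and #17 is 2 levels below #4 (their lowest common manager). The shortest path runs up from #18 to #4 and back down to #17: 4 + 2 = 6 links.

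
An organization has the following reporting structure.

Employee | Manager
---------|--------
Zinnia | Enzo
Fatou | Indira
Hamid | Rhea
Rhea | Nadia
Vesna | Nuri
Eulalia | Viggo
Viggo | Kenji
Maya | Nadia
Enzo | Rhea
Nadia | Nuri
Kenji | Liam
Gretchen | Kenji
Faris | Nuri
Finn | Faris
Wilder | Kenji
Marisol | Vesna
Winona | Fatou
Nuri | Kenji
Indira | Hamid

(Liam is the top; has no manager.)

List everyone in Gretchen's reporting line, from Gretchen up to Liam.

Gretchen -> Kenji -> Liam

Gretchen reports to Kenji. Kenji reports to Liam. Liam is at the top.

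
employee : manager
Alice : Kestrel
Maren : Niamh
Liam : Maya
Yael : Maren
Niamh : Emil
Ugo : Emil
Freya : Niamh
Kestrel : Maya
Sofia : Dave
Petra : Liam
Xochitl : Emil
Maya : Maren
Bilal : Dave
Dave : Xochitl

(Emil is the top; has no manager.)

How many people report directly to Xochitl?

Xochitl directly manages Dave. That is 1 direct report.

1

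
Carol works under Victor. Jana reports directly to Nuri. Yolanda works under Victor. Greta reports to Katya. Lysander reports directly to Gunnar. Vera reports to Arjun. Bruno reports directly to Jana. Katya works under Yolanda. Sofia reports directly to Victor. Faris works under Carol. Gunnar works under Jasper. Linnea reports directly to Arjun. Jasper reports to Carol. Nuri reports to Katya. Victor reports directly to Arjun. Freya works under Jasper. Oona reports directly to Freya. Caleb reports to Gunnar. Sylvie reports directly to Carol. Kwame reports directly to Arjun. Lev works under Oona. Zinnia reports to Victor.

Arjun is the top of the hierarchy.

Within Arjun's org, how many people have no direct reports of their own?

The people in Arjun's organization with no one reporting to them are Linnea, Vera, Kwame, Sofia, Zinnia, Sylvie, Faris, Lysander, Caleb, Lev, Greta, Bruno. That is 12.

12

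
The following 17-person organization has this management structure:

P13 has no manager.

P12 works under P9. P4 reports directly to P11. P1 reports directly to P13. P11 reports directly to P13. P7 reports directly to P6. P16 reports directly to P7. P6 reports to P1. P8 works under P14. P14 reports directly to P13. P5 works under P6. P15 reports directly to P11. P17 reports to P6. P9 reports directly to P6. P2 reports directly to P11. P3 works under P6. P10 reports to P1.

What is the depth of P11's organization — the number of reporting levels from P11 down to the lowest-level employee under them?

The longest chain under P11 runs P11 → P4, which is 1 level below P11.

1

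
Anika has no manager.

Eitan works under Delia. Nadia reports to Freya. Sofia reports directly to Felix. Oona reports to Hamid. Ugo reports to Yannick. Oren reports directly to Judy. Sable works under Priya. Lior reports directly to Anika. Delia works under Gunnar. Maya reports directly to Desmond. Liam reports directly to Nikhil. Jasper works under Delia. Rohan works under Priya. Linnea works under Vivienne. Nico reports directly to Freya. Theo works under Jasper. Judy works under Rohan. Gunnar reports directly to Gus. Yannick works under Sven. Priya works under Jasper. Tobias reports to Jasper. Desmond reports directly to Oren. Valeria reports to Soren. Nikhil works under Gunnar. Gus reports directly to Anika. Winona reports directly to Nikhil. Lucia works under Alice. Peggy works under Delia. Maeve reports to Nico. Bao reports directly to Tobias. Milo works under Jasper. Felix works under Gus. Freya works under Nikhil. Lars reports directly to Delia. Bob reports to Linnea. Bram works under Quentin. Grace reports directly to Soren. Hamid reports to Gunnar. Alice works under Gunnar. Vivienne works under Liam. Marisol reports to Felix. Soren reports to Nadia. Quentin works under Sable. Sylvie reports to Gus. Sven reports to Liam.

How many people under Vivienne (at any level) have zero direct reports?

1

The only person in Vivienne's organization with no one reporting to them is Bob. That is 1.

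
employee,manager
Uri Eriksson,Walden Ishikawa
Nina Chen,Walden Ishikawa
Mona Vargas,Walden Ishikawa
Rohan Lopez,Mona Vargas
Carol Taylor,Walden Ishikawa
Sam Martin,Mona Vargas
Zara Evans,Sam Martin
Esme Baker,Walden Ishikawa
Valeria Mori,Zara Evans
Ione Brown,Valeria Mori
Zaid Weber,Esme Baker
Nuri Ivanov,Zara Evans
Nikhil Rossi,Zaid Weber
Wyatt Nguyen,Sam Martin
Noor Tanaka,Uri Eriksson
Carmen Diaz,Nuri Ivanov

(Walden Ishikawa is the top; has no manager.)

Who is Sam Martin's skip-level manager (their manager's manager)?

Sam Martin reports to Mona Vargas, and Mona Vargas reports to Walden Ishikawa. So Sam Martin's skip-level manager is Walden Ishikawa.

Walden Ishikawa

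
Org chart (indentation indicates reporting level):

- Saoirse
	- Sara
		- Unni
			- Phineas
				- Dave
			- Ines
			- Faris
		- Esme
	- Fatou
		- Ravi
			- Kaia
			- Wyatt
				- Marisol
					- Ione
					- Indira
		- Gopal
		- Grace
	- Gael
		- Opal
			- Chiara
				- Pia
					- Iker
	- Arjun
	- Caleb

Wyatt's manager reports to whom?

Wyatt reports to Ravi, and Ravi reports to Fatou. So Wyatt's skip-level manager is Fatou.

Fatou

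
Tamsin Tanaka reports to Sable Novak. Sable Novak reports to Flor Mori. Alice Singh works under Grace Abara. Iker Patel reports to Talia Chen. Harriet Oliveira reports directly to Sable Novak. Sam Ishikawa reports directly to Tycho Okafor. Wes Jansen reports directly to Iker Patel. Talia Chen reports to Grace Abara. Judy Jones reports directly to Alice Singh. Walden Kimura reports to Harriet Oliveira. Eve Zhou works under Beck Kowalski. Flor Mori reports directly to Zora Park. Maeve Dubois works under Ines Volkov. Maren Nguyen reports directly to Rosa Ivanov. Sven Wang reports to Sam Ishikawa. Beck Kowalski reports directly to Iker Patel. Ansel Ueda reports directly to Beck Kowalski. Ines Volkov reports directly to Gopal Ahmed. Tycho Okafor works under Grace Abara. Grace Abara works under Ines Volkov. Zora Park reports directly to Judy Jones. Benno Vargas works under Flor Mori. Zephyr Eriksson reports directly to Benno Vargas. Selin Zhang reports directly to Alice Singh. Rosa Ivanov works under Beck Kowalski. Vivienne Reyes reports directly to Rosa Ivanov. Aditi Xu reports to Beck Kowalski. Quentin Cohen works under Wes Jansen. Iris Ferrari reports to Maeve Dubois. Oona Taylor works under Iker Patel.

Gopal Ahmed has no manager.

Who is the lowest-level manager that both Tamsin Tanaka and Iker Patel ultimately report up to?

Grace Abara

Tamsin Tanaka's chain of managers is Sable Novak, Flor Mori, Zora Park, Judy Jones, Alice Singh, Grace Abara, Ines Volkov, Gopal Ahmed. Iker Patel's chain of managers is Talia Chen, Grace Abara, Ines Volkov, Gopal Ahmed. The first manager that appears in both chains is Grace Abara.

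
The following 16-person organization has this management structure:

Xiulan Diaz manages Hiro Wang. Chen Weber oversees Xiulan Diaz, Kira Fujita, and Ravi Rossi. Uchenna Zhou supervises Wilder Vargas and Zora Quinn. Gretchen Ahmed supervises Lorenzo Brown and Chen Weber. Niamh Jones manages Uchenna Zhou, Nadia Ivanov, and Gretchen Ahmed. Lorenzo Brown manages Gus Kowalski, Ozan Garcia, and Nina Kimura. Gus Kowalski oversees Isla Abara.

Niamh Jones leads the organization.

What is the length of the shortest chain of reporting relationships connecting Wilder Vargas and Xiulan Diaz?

Wilder Vargas is 2 levels below Niamh Jones, and Xiulan Diaz is 3 levels below Niamh Jones (their lowest common manager). The shortest path runs up from Wilder Vargas to Niamh Jones and back down to Xiulan Diaz: 2 + 3 = 5 links.

5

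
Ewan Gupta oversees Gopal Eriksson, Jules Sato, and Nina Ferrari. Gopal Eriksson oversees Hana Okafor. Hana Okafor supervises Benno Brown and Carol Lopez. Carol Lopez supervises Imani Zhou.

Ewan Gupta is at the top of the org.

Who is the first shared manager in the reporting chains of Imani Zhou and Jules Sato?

Ewan Gupta

Imani Zhou's chain of managers is Carol Lopez, Hana Okafor, Gopal Eriksson, Ewan Gupta. Jules Sato's chain of managers is Ewan Gupta. The first manager that appears in both chains is Ewan Gupta.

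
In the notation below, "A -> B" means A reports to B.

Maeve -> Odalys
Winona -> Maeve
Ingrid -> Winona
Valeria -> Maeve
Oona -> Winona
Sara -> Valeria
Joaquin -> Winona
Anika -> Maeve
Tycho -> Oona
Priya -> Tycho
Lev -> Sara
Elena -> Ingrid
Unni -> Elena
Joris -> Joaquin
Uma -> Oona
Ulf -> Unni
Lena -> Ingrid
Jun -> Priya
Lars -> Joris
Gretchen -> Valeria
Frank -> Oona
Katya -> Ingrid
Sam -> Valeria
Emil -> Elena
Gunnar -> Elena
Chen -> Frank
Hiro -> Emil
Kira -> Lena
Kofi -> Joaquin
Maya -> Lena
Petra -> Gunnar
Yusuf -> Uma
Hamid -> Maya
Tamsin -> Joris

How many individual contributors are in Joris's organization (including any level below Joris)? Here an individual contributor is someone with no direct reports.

2

The people in Joris's organization with no one reporting to them are Tamsin, Lars. That is 2.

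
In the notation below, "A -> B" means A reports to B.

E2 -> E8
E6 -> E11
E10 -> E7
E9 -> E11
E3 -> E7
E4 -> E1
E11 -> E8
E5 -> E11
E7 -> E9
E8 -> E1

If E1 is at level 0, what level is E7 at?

Chain from E7 up to E1: E7 → E9 → E11 → E8 → E1. That is 4 steps up, so E7 is 4 levels below E1.

4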